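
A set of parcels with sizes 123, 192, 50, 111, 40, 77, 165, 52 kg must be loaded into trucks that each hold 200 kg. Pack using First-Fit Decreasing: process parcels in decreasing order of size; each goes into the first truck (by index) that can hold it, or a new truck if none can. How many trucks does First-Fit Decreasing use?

Sorted descending: 192, 165, 123, 111, 77, 52, 50, 40.
truck 1: place 192 kg, 8 kg left
truck 2: place 165 kg, 35 kg left
truck 3: place 123 kg, 77 kg left
truck 4: place 111 kg, 89 kg left
truck 3: place 77 kg, 0 kg left
truck 4: place 52 kg, 37 kg left
truck 5: place 50 kg, 150 kg left
truck 5: place 40 kg, 110 kg left
Final trucks: [192] [165] [123,77] [111,52] [50,40].

5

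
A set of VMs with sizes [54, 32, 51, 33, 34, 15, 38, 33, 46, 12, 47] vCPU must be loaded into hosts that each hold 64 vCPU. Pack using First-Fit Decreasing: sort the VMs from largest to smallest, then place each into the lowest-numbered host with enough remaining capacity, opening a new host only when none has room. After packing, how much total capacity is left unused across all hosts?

Sorted descending: 54, 51, 47, 46, 38, 34, 33, 33, 32, 15, 12.
54 vCPU → host 1 (remaining 10 vCPU)
51 vCPU → host 2 (remaining 13 vCPU)
47 vCPU → host 3 (remaining 17 vCPU)
46 vCPU → host 4 (remaining 18 vCPU)
38 vCPU → host 5 (remaining 26 vCPU)
34 vCPU → host 6 (remaining 30 vCPU)
33 vCPU → host 7 (remaining 31 vCPU)
33 vCPU → host 8 (remaining 31 vCPU)
32 vCPU → host 9 (remaining 32 vCPU)
15 vCPU → host 3 (remaining 2 vCPU)
12 vCPU → host 2 (remaining 1 vCPU)
9 hosts × 64 vCPU = 576 vCPU; used 395 vCPU; unused 181 vCPU.

181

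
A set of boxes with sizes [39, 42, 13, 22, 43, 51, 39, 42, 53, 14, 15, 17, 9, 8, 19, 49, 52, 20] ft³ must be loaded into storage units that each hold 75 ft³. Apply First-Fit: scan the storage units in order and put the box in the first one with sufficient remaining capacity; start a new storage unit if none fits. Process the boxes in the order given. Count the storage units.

9 storage units

storage unit 1: place 39 ft³, 36 ft³ left
storage unit 2: place 42 ft³, 33 ft³ left
storage unit 1: place 13 ft³, 23 ft³ left
storage unit 1: place 22 ft³, 1 ft³ left
storage unit 3: place 43 ft³, 32 ft³ left
storage unit 4: place 51 ft³, 24 ft³ left
storage unit 5: place 39 ft³, 36 ft³ left
storage unit 6: place 42 ft³, 33 ft³ left
storage unit 7: place 53 ft³, 22 ft³ left
storage unit 2: place 14 ft³, 19 ft³ left
storage unit 2: place 15 ft³, 4 ft³ left
storage unit 3: place 17 ft³, 15 ft³ left
storage unit 3: place 9 ft³, 6 ft³ left
storage unit 4: place 8 ft³, 16 ft³ left
storage unit 5: place 19 ft³, 17 ft³ left
storage unit 8: place 49 ft³, 26 ft³ left
storage unit 9: place 52 ft³, 23 ft³ left
storage unit 6: place 20 ft³, 13 ft³ left
Final storage units: [39,13,22] [42,14,15] [43,17,9] [51,8] [39,19] [42,20] [53] [49] [52].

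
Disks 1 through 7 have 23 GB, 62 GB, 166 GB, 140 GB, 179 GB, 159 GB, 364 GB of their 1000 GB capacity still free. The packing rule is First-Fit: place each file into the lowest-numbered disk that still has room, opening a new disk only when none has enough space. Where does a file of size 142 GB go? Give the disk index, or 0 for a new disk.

Disks with room: disk 3 (166 GB), disk 5 (179 GB), disk 6 (159 GB), disk 7 (364 GB).
The first with room is disk 3.

3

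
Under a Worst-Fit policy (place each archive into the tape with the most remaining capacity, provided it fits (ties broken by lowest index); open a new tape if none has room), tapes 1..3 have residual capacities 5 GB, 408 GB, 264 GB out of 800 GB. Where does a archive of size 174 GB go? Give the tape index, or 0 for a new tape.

2

Tapes with room: tape 2 (408 GB), tape 3 (264 GB).
Most room is tape 2 with 408 GB free.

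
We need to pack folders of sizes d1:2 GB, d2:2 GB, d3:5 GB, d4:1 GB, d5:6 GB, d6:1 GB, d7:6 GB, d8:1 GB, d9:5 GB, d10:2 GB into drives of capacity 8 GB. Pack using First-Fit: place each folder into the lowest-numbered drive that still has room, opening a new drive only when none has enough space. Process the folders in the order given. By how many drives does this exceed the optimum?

First-Fit: [2,2,1,1,1] [5,2] [6] [6] [5] → 5 drives.
Total size 31 GB; any packing needs at least ⌈31/8⌉ = 4 drives.
An optimal packing achieves that bound: [6,2] [6,2] [5,2,1] [5,1,1] → 4 drives.
Excess: 5 − 4 = 1.

1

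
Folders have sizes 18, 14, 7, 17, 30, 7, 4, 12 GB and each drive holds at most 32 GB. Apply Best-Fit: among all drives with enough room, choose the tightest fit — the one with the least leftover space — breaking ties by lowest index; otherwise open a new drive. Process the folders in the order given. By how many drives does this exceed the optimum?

0

Best-Fit: [18,14] [7,17,7] [30] [4,12] → 4 drives.
Total size 109 GB; any packing needs at least ⌈109/32⌉ = 4 drives.
So 4 is already optimal.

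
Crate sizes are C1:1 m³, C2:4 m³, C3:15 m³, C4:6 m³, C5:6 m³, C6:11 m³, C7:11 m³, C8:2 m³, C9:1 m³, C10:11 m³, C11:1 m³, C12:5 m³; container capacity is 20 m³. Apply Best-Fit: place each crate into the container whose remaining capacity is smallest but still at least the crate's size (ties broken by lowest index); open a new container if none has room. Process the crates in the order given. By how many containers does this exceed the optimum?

1

Best-Fit: [1,4,15] [6,6,2,1,1] [11,5] [11] [11] → 5 containers.
Total size 74 m³; any packing needs at least ⌈74/20⌉ = 4 containers.
An optimal packing achieves that bound: [15,5] [11,6,2,1] [11,6,1,1] [11,4] → 4 containers.
Excess: 5 − 4 = 1.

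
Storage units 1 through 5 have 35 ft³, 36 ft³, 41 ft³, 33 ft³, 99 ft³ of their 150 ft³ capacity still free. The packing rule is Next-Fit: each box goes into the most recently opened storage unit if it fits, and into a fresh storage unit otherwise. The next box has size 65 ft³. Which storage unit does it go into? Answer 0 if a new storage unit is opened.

5

Next-Fit only looks at storage unit 5, which has 99 ft³ free.
65 ft³ fits there.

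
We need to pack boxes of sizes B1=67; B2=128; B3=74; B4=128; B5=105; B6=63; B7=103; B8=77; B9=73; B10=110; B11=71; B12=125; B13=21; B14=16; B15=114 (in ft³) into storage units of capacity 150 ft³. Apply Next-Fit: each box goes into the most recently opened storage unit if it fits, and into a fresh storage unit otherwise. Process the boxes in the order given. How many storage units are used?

Put B1 (67 ft³) in storage unit 1; 83 ft³ remain.
Put B2 (128 ft³) in storage unit 2; 22 ft³ remain.
Put B3 (74 ft³) in storage unit 3; 76 ft³ remain.
Put B4 (128 ft³) in storage unit 4; 22 ft³ remain.
Put B5 (105 ft³) in storage unit 5; 45 ft³ remain.
Put B6 (63 ft³) in storage unit 6; 87 ft³ remain.
Put B7 (103 ft³) in storage unit 7; 47 ft³ remain.
Put B8 (77 ft³) in storage unit 8; 73 ft³ remain.
Put B9 (73 ft³) in storage unit 8; 0 ft³ remain.
Put B10 (110 ft³) in storage unit 9; 40 ft³ remain.
Put B11 (71 ft³) in storage unit 10; 79 ft³ remain.
Put B12 (125 ft³) in storage unit 11; 25 ft³ remain.
Put B13 (21 ft³) in storage unit 11; 4 ft³ remain.
Put B14 (16 ft³) in storage unit 12; 134 ft³ remain.
Put B15 (114 ft³) in storage unit 12; 20 ft³ remain.
Final storage units: [67] [128] [74] [128] [105] [63] [103] [77,73] [110] [71] [125,21] [16,114].

12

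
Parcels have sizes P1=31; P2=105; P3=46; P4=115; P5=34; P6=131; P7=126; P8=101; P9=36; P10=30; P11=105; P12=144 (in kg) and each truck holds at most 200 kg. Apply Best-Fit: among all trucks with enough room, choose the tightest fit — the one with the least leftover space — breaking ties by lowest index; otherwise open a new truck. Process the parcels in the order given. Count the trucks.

truck 1: place P1 (31 kg), 169 kg left
truck 1: place P2 (105 kg), 64 kg left
truck 1: place P3 (46 kg), 18 kg left
truck 2: place P4 (115 kg), 85 kg left
truck 2: place P5 (34 kg), 51 kg left
truck 3: place P6 (131 kg), 69 kg left
truck 4: place P7 (126 kg), 74 kg left
truck 5: place P8 (101 kg), 99 kg left
truck 2: place P9 (36 kg), 15 kg left
truck 3: place P10 (30 kg), 39 kg left
truck 6: place P11 (105 kg), 95 kg left
truck 7: place P12 (144 kg), 56 kg left
Final trucks: [31,105,46] [115,34,36] [131,30] [126] [101] [105] [144].

7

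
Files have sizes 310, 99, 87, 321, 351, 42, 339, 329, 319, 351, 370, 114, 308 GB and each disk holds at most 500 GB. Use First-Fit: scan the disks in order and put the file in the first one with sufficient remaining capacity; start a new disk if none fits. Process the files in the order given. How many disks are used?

9 disks

disk 1: place 310 GB, 190 GB left
disk 1: place 99 GB, 91 GB left
disk 1: place 87 GB, 4 GB left
disk 2: place 321 GB, 179 GB left
disk 3: place 351 GB, 149 GB left
disk 2: place 42 GB, 137 GB left
disk 4: place 339 GB, 161 GB left
disk 5: place 329 GB, 171 GB left
disk 6: place 319 GB, 181 GB left
disk 7: place 351 GB, 149 GB left
disk 8: place 370 GB, 130 GB left
disk 2: place 114 GB, 23 GB left
disk 9: place 308 GB, 192 GB left
Final disks: [310,99,87] [321,42,114] [351] [339] [329] [319] [351] [370] [308].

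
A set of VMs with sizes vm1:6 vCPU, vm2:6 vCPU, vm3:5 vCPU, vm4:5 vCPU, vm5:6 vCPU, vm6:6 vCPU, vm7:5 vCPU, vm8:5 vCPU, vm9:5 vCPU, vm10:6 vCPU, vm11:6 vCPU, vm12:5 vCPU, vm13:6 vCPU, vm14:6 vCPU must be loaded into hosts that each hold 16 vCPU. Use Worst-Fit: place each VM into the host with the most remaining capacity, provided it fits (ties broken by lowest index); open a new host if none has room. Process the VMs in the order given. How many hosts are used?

host 1: place vm1 (6 vCPU), 10 vCPU left
host 1: place vm2 (6 vCPU), 4 vCPU left
host 2: place vm3 (5 vCPU), 11 vCPU left
host 2: place vm4 (5 vCPU), 6 vCPU left
host 2: place vm5 (6 vCPU), 0 vCPU left
host 3: place vm6 (6 vCPU), 10 vCPU left
host 3: place vm7 (5 vCPU), 5 vCPU left
host 3: place vm8 (5 vCPU), 0 vCPU left
host 4: place vm9 (5 vCPU), 11 vCPU left
host 4: place vm10 (6 vCPU), 5 vCPU left
host 5: place vm11 (6 vCPU), 10 vCPU left
host 5: place vm12 (5 vCPU), 5 vCPU left
host 6: place vm13 (6 vCPU), 10 vCPU left
host 6: place vm14 (6 vCPU), 4 vCPU left
Final hosts: [6,6] [5,5,6] [6,5,5] [5,6] [6,5] [6,6].

6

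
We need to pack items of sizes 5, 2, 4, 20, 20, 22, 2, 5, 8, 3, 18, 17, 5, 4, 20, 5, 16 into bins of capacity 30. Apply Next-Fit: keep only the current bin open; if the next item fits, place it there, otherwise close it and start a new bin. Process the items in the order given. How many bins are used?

5 → bin 1 (remaining 25)
2 → bin 1 (remaining 23)
4 → bin 1 (remaining 19)
20 → bin 2 (remaining 10)
20 → bin 3 (remaining 10)
22 → bin 4 (remaining 8)
2 → bin 4 (remaining 6)
5 → bin 4 (remaining 1)
8 → bin 5 (remaining 22)
3 → bin 5 (remaining 19)
18 → bin 5 (remaining 1)
17 → bin 6 (remaining 13)
5 → bin 6 (remaining 8)
4 → bin 6 (remaining 4)
20 → bin 7 (remaining 10)
5 → bin 7 (remaining 5)
16 → bin 8 (remaining 14)
Final bins: [5,2,4] [20] [20] [22,2,5] [8,3,18] [17,5,4] [20,5] [16].

8 bins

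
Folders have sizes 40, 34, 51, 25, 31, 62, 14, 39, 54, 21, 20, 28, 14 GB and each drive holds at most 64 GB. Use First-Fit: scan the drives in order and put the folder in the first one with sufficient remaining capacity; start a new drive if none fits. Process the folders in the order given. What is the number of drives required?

8 drives

drive 1: place 40 GB, 24 GB left
drive 2: place 34 GB, 30 GB left
drive 3: place 51 GB, 13 GB left
drive 2: place 25 GB, 5 GB left
drive 4: place 31 GB, 33 GB left
drive 5: place 62 GB, 2 GB left
drive 1: place 14 GB, 10 GB left
drive 6: place 39 GB, 25 GB left
drive 7: place 54 GB, 10 GB left
drive 4: place 21 GB, 12 GB left
drive 6: place 20 GB, 5 GB left
drive 8: place 28 GB, 36 GB left
drive 8: place 14 GB, 22 GB left
Final drives: [40,14] [34,25] [51] [31,21] [62] [39,20] [54] [28,14].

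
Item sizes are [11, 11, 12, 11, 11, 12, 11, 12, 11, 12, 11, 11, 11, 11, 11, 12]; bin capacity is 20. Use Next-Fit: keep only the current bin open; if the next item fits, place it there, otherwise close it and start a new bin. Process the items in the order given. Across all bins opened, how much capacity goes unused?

139

11 → bin 1 (remaining 9)
11 → bin 2 (remaining 9)
12 → bin 3 (remaining 8)
11 → bin 4 (remaining 9)
11 → bin 5 (remaining 9)
12 → bin 6 (remaining 8)
11 → bin 7 (remaining 9)
12 → bin 8 (remaining 8)
11 → bin 9 (remaining 9)
12 → bin 10 (remaining 8)
11 → bin 11 (remaining 9)
11 → bin 12 (remaining 9)
11 → bin 13 (remaining 9)
11 → bin 14 (remaining 9)
11 → bin 15 (remaining 9)
12 → bin 16 (remaining 8)
16 bins × 20 = 320; used 181; unused 139.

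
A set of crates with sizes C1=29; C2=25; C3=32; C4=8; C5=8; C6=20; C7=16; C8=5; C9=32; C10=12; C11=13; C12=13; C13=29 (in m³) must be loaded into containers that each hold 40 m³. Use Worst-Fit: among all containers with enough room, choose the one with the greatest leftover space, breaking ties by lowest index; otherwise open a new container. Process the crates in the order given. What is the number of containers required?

C1 (29 m³) → container 1 (remaining 11 m³)
C2 (25 m³) → container 2 (remaining 15 m³)
C3 (32 m³) → container 3 (remaining 8 m³)
C4 (8 m³) → container 2 (remaining 7 m³)
C5 (8 m³) → container 1 (remaining 3 m³)
C6 (20 m³) → container 4 (remaining 20 m³)
C7 (16 m³) → container 4 (remaining 4 m³)
C8 (5 m³) → container 3 (remaining 3 m³)
C9 (32 m³) → container 5 (remaining 8 m³)
C10 (12 m³) → container 6 (remaining 28 m³)
C11 (13 m³) → container 6 (remaining 15 m³)
C12 (13 m³) → container 6 (remaining 2 m³)
C13 (29 m³) → container 7 (remaining 11 m³)

7 containers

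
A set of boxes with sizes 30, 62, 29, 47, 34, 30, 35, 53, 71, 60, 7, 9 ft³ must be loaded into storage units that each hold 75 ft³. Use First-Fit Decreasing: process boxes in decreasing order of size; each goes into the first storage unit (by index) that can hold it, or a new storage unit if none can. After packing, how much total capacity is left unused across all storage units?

Sorted descending: 71, 62, 60, 53, 47, 35, 34, 30, 30, 29, 9, 7.
Put 71 ft³ in storage unit 1; 4 ft³ remain.
Put 62 ft³ in storage unit 2; 13 ft³ remain.
Put 60 ft³ in storage unit 3; 15 ft³ remain.
Put 53 ft³ in storage unit 4; 22 ft³ remain.
Put 47 ft³ in storage unit 5; 28 ft³ remain.
Put 35 ft³ in storage unit 6; 40 ft³ remain.
Put 34 ft³ in storage unit 6; 6 ft³ remain.
Put 30 ft³ in storage unit 7; 45 ft³ remain.
Put 30 ft³ in storage unit 7; 15 ft³ remain.
Put 29 ft³ in storage unit 8; 46 ft³ remain.
Put 9 ft³ in storage unit 2; 4 ft³ remain.
Put 7 ft³ in storage unit 3; 8 ft³ remain.
8 storage units × 75 ft³ = 600 ft³; used 467 ft³; unused 133 ft³.

133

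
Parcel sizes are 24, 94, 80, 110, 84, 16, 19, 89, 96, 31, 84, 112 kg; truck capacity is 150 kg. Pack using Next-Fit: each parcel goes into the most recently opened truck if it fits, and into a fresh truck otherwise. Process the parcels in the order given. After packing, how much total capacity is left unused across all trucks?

Put 24 kg in truck 1; 126 kg remain.
Put 94 kg in truck 1; 32 kg remain.
Put 80 kg in truck 2; 70 kg remain.
Put 110 kg in truck 3; 40 kg remain.
Put 84 kg in truck 4; 66 kg remain.
Put 16 kg in truck 4; 50 kg remain.
Put 19 kg in truck 4; 31 kg remain.
Put 89 kg in truck 5; 61 kg remain.
Put 96 kg in truck 6; 54 kg remain.
Put 31 kg in truck 6; 23 kg remain.
Put 84 kg in truck 7; 66 kg remain.
Put 112 kg in truck 8; 38 kg remain.
8 trucks × 150 kg = 1200 kg; used 839 kg; unused 361 kg.

361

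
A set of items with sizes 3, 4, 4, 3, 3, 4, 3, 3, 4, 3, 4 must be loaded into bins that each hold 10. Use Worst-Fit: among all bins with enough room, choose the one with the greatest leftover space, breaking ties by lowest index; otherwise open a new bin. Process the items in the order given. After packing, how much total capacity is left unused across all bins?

12

Put 3 in bin 1; 7 remain.
Put 4 in bin 1; 3 remain.
Put 4 in bin 2; 6 remain.
Put 3 in bin 2; 3 remain.
Put 3 in bin 1; 0 remain.
Put 4 in bin 3; 6 remain.
Put 3 in bin 3; 3 remain.
Put 3 in bin 2; 0 remain.
Put 4 in bin 4; 6 remain.
Put 3 in bin 4; 3 remain.
Put 4 in bin 5; 6 remain.
5 bins × 10 = 50; used 38; unused 12.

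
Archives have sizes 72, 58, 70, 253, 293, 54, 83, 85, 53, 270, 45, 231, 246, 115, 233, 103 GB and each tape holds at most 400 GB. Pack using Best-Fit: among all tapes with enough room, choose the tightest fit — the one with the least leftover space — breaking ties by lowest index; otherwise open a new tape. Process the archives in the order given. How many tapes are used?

7

72 GB → tape 1 (remaining 328 GB)
58 GB → tape 1 (remaining 270 GB)
70 GB → tape 1 (remaining 200 GB)
253 GB → tape 2 (remaining 147 GB)
293 GB → tape 3 (remaining 107 GB)
54 GB → tape 3 (remaining 53 GB)
83 GB → tape 2 (remaining 64 GB)
85 GB → tape 1 (remaining 115 GB)
53 GB → tape 3 (remaining 0 GB)
270 GB → tape 4 (remaining 130 GB)
45 GB → tape 2 (remaining 19 GB)
231 GB → tape 5 (remaining 169 GB)
246 GB → tape 6 (remaining 154 GB)
115 GB → tape 1 (remaining 0 GB)
233 GB → tape 7 (remaining 167 GB)
103 GB → tape 4 (remaining 27 GB)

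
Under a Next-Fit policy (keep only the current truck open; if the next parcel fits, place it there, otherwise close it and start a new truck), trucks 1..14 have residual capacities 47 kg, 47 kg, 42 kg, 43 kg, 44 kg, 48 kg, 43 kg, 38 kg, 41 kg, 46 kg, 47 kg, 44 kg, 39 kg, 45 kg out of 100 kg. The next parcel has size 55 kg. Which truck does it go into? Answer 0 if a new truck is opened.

Next-Fit only looks at truck 14, which has 45 kg free.
55 kg does not fit, so a new truck is opened.

0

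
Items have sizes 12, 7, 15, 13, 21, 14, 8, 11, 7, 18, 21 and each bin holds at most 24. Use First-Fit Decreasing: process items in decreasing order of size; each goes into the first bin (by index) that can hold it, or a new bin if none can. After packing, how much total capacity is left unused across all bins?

Sorted descending: 21, 21, 18, 15, 14, 13, 12, 11, 8, 7, 7.
Put 21 in bin 1; 3 remain.
Put 21 in bin 2; 3 remain.
Put 18 in bin 3; 6 remain.
Put 15 in bin 4; 9 remain.
Put 14 in bin 5; 10 remain.
Put 13 in bin 6; 11 remain.
Put 12 in bin 7; 12 remain.
Put 11 in bin 6; 0 remain.
Put 8 in bin 4; 1 remain.
Put 7 in bin 5; 3 remain.
Put 7 in bin 7; 5 remain.
7 bins × 24 = 168; used 147; unused 21.

21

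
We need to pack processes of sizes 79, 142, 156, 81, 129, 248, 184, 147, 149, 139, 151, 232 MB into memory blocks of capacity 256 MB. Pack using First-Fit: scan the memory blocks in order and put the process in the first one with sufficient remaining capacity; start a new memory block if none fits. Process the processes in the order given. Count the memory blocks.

memory block 1: place 79 MB, 177 MB left
memory block 1: place 142 MB, 35 MB left
memory block 2: place 156 MB, 100 MB left
memory block 2: place 81 MB, 19 MB left
memory block 3: place 129 MB, 127 MB left
memory block 4: place 248 MB, 8 MB left
memory block 5: place 184 MB, 72 MB left
memory block 6: place 147 MB, 109 MB left
memory block 7: place 149 MB, 107 MB left
memory block 8: place 139 MB, 117 MB left
memory block 9: place 151 MB, 105 MB left
memory block 10: place 232 MB, 24 MB left
Final memory blocks: [79,142] [156,81] [129] [248] [184] [147] [149] [139] [151] [232].

10 memory blocks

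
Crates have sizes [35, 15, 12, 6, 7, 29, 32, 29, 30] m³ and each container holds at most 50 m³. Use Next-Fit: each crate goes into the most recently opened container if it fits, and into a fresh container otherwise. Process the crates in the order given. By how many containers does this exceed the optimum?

Next-Fit: [35,15] [12,6,7] [29] [32] [29] [30] → 6 containers.
5 crates exceed 25 m³ (half the capacity), and no two of those can share a container, so at least 5 containers are needed.
An optimal packing achieves that bound: [35,15] [32,12,6] [30,7] [29] [29] → 5 containers.
Excess: 6 − 5 = 1.

1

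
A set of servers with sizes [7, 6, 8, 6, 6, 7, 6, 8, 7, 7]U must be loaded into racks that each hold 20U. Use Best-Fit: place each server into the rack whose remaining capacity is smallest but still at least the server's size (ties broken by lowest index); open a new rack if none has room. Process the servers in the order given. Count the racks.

4 racks

rack 1: place 7U, 13U left
rack 1: place 6U, 7U left
rack 2: place 8U, 12U left
rack 1: place 6U, 1U left
rack 2: place 6U, 6U left
rack 3: place 7U, 13U left
rack 2: place 6U, 0U left
rack 3: place 8U, 5U left
rack 4: place 7U, 13U left
rack 4: place 7U, 6U left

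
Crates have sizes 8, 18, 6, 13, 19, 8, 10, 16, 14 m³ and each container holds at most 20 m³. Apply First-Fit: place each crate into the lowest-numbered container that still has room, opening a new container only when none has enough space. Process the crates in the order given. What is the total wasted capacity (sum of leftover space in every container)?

Put 8 m³ in container 1; 12 m³ remain.
Put 18 m³ in container 2; 2 m³ remain.
Put 6 m³ in container 1; 6 m³ remain.
Put 13 m³ in container 3; 7 m³ remain.
Put 19 m³ in container 4; 1 m³ remain.
Put 8 m³ in container 5; 12 m³ remain.
Put 10 m³ in container 5; 2 m³ remain.
Put 16 m³ in container 6; 4 m³ remain.
Put 14 m³ in container 7; 6 m³ remain.
7 containers × 20 m³ = 140 m³; used 112 m³; unused 28 m³.

28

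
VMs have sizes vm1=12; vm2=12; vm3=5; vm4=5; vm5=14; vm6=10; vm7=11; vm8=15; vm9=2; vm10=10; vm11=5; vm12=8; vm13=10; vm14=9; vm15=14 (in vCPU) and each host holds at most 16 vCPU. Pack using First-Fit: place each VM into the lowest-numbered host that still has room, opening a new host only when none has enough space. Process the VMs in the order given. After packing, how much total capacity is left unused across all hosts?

vm1 (12 vCPU) → host 1 (remaining 4 vCPU)
vm2 (12 vCPU) → host 2 (remaining 4 vCPU)
vm3 (5 vCPU) → host 3 (remaining 11 vCPU)
vm4 (5 vCPU) → host 3 (remaining 6 vCPU)
vm5 (14 vCPU) → host 4 (remaining 2 vCPU)
vm6 (10 vCPU) → host 5 (remaining 6 vCPU)
vm7 (11 vCPU) → host 6 (remaining 5 vCPU)
vm8 (15 vCPU) → host 7 (remaining 1 vCPU)
vm9 (2 vCPU) → host 1 (remaining 2 vCPU)
vm10 (10 vCPU) → host 8 (remaining 6 vCPU)
vm11 (5 vCPU) → host 3 (remaining 1 vCPU)
vm12 (8 vCPU) → host 9 (remaining 8 vCPU)
vm13 (10 vCPU) → host 10 (remaining 6 vCPU)
vm14 (9 vCPU) → host 11 (remaining 7 vCPU)
vm15 (14 vCPU) → host 12 (remaining 2 vCPU)
12 hosts × 16 vCPU = 192 vCPU; used 142 vCPU; unused 50 vCPU.

50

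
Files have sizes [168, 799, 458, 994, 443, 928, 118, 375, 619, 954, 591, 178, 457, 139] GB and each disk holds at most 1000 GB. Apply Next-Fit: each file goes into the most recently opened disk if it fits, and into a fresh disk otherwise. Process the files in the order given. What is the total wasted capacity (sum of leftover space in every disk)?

Put 168 GB in disk 1; 832 GB remain.
Put 799 GB in disk 1; 33 GB remain.
Put 458 GB in disk 2; 542 GB remain.
Put 994 GB in disk 3; 6 GB remain.
Put 443 GB in disk 4; 557 GB remain.
Put 928 GB in disk 5; 72 GB remain.
Put 118 GB in disk 6; 882 GB remain.
Put 375 GB in disk 6; 507 GB remain.
Put 619 GB in disk 7; 381 GB remain.
Put 954 GB in disk 8; 46 GB remain.
Put 591 GB in disk 9; 409 GB remain.
Put 178 GB in disk 9; 231 GB remain.
Put 457 GB in disk 10; 543 GB remain.
Put 139 GB in disk 10; 404 GB remain.
10 disks × 1000 GB = 10000 GB; used 7221 GB; unused 2779 GB.

2779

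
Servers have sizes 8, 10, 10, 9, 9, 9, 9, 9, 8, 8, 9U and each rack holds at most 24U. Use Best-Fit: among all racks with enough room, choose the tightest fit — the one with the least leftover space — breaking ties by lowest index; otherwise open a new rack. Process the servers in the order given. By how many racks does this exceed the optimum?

Best-Fit: [8,10] [10,9] [9,9] [9,9] [8,8] [9] → 6 racks.
Total size 98U; any packing needs at least ⌈98/24⌉ = 5 racks.
An optimal packing achieves that bound: [10,10] [9,9] [9,9] [9,9] [8,8,8] → 5 racks.
Excess: 6 − 5 = 1.

1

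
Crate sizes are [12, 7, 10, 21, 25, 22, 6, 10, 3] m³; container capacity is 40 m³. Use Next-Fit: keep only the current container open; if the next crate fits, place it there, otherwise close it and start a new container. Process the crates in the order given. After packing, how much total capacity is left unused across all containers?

84

Put 12 m³ in container 1; 28 m³ remain.
Put 7 m³ in container 1; 21 m³ remain.
Put 10 m³ in container 1; 11 m³ remain.
Put 21 m³ in container 2; 19 m³ remain.
Put 25 m³ in container 3; 15 m³ remain.
Put 22 m³ in container 4; 18 m³ remain.
Put 6 m³ in container 4; 12 m³ remain.
Put 10 m³ in container 4; 2 m³ remain.
Put 3 m³ in container 5; 37 m³ remain.
5 containers × 40 m³ = 200 m³; used 116 m³; unused 84 m³.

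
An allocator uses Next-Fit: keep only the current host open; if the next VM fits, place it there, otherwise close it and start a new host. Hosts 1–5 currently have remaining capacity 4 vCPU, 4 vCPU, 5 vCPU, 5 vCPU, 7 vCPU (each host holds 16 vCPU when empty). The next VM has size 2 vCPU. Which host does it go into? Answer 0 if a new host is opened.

5

Next-Fit only looks at host 5, which has 7 vCPU free.
2 vCPU fits there.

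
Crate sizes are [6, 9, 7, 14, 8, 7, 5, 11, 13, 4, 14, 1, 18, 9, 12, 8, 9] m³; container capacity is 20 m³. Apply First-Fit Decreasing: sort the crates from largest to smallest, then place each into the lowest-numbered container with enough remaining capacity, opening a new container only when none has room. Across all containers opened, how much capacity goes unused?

5

Sorted descending: 18, 14, 14, 13, 12, 11, 9, 9, 9, 8, 8, 7, 7, 6, 5, 4, 1.
container 1: place 18 m³, 2 m³ left
container 2: place 14 m³, 6 m³ left
container 3: place 14 m³, 6 m³ left
container 4: place 13 m³, 7 m³ left
container 5: place 12 m³, 8 m³ left
container 6: place 11 m³, 9 m³ left
container 6: place 9 m³, 0 m³ left
container 7: place 9 m³, 11 m³ left
container 7: place 9 m³, 2 m³ left
container 5: place 8 m³, 0 m³ left
container 8: place 8 m³, 12 m³ left
container 4: place 7 m³, 0 m³ left
container 8: place 7 m³, 5 m³ left
container 2: place 6 m³, 0 m³ left
container 3: place 5 m³, 1 m³ left
container 8: place 4 m³, 1 m³ left
container 1: place 1 m³, 1 m³ left
8 containers × 20 m³ = 160 m³; used 155 m³; unused 5 m³.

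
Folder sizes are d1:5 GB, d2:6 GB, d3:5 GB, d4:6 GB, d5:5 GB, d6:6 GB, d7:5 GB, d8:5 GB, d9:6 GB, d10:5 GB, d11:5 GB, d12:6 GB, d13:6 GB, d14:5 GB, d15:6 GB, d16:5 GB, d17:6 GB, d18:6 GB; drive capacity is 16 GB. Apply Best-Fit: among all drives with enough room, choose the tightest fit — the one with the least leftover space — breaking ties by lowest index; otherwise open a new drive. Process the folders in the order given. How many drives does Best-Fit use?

7

Put d1 (5 GB) in drive 1; 11 GB remain.
Put d2 (6 GB) in drive 1; 5 GB remain.
Put d3 (5 GB) in drive 1; 0 GB remain.
Put d4 (6 GB) in drive 2; 10 GB remain.
Put d5 (5 GB) in drive 2; 5 GB remain.
Put d6 (6 GB) in drive 3; 10 GB remain.
Put d7 (5 GB) in drive 2; 0 GB remain.
Put d8 (5 GB) in drive 3; 5 GB remain.
Put d9 (6 GB) in drive 4; 10 GB remain.
Put d10 (5 GB) in drive 3; 0 GB remain.
Put d11 (5 GB) in drive 4; 5 GB remain.
Put d12 (6 GB) in drive 5; 10 GB remain.
Put d13 (6 GB) in drive 5; 4 GB remain.
Put d14 (5 GB) in drive 4; 0 GB remain.
Put d15 (6 GB) in drive 6; 10 GB remain.
Put d16 (5 GB) in drive 6; 5 GB remain.
Put d17 (6 GB) in drive 7; 10 GB remain.
Put d18 (6 GB) in drive 7; 4 GB remain.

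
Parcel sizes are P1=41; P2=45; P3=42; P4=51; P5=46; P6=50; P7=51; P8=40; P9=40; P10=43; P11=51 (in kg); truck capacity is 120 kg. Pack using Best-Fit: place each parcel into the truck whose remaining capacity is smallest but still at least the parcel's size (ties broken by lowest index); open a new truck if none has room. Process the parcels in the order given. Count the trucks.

truck 1: place P1 (41 kg), 79 kg left
truck 1: place P2 (45 kg), 34 kg left
truck 2: place P3 (42 kg), 78 kg left
truck 2: place P4 (51 kg), 27 kg left
truck 3: place P5 (46 kg), 74 kg left
truck 3: place P6 (50 kg), 24 kg left
truck 4: place P7 (51 kg), 69 kg left
truck 4: place P8 (40 kg), 29 kg left
truck 5: place P9 (40 kg), 80 kg left
truck 5: place P10 (43 kg), 37 kg left
truck 6: place P11 (51 kg), 69 kg left

6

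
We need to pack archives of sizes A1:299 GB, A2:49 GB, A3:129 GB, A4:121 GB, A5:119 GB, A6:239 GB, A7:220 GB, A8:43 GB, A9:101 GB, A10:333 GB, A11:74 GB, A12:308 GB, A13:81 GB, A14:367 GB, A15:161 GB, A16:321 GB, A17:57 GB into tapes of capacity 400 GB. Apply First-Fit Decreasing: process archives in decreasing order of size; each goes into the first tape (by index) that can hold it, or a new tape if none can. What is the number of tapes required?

Sorted descending: 367, 333, 321, 308, 299, 239, 220, 161, 129, 121, 119, 101, 81, 74, 57, 49, 43.
Put 367 GB in tape 1; 33 GB remain.
Put 333 GB in tape 2; 67 GB remain.
Put 321 GB in tape 3; 79 GB remain.
Put 308 GB in tape 4; 92 GB remain.
Put 299 GB in tape 5; 101 GB remain.
Put 239 GB in tape 6; 161 GB remain.
Put 220 GB in tape 7; 180 GB remain.
Put 161 GB in tape 6; 0 GB remain.
Put 129 GB in tape 7; 51 GB remain.
Put 121 GB in tape 8; 279 GB remain.
Put 119 GB in tape 8; 160 GB remain.
Put 101 GB in tape 5; 0 GB remain.
Put 81 GB in tape 4; 11 GB remain.
Put 74 GB in tape 3; 5 GB remain.
Put 57 GB in tape 2; 10 GB remain.
Put 49 GB in tape 7; 2 GB remain.
Put 43 GB in tape 8; 117 GB remain.
Final tapes: [367] [333,57] [321,74] [308,81] [299,101] [239,161] [220,129,49] [121,119,43].

8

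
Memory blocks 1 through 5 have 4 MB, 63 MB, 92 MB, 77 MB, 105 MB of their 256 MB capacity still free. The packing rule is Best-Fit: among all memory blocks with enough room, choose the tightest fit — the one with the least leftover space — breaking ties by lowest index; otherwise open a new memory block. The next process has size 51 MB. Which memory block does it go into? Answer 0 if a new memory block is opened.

2

Memory blocks with room: memory block 2 (63 MB), memory block 3 (92 MB), memory block 4 (77 MB), memory block 5 (105 MB).
Tightest fit is memory block 2 with 63 MB free.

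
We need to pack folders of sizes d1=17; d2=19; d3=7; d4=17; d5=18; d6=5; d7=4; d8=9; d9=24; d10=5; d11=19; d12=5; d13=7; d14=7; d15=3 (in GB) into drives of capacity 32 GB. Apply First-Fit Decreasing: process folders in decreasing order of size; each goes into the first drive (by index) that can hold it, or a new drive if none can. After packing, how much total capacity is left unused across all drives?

Sorted descending: 24, 19, 19, 18, 17, 17, 9, 7, 7, 7, 5, 5, 5, 4, 3.
drive 1: place 24 GB, 8 GB left
drive 2: place 19 GB, 13 GB left
drive 3: place 19 GB, 13 GB left
drive 4: place 18 GB, 14 GB left
drive 5: place 17 GB, 15 GB left
drive 6: place 17 GB, 15 GB left
drive 2: place 9 GB, 4 GB left
drive 1: place 7 GB, 1 GB left
drive 3: place 7 GB, 6 GB left
drive 4: place 7 GB, 7 GB left
drive 3: place 5 GB, 1 GB left
drive 4: place 5 GB, 2 GB left
drive 5: place 5 GB, 10 GB left
drive 2: place 4 GB, 0 GB left
drive 5: place 3 GB, 7 GB left
6 drives × 32 GB = 192 GB; used 166 GB; unused 26 GB.

26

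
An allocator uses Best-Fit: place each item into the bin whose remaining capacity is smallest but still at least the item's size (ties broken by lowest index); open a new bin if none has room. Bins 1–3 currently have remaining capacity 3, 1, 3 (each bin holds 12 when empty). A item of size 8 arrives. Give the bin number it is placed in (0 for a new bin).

0

No bin has ≥ 8 free, so a new bin is opened.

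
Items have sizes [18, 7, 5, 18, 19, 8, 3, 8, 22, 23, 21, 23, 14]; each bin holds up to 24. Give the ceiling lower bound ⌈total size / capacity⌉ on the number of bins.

Total size = 18 + 7 + 5 + 18 + 19 + 8 + 3 + 8 + 22 + 23 + 21 + 23 + 14 = 189.
⌈189 / 24⌉ = 8.

8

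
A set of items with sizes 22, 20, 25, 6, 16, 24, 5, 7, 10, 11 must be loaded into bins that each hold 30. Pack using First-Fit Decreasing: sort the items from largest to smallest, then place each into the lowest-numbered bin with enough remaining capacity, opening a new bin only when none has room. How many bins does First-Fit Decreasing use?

5

Sorted descending: 25, 24, 22, 20, 16, 11, 10, 7, 6, 5.
25 → bin 1 (remaining 5)
24 → bin 2 (remaining 6)
22 → bin 3 (remaining 8)
20 → bin 4 (remaining 10)
16 → bin 5 (remaining 14)
11 → bin 5 (remaining 3)
10 → bin 4 (remaining 0)
7 → bin 3 (remaining 1)
6 → bin 2 (remaining 0)
5 → bin 1 (remaining 0)
Final bins: [25,5] [24,6] [22,7] [20,10] [16,11].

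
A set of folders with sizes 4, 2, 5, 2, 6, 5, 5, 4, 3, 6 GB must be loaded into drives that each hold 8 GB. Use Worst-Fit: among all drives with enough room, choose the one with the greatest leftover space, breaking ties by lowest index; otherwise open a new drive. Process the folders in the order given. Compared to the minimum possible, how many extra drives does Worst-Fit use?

1

Worst-Fit: [4,2] [5,2] [6] [5] [5] [4,3] [6] → 7 drives.
Total size 42 GB; any packing needs at least ⌈42/8⌉ = 6 drives.
An optimal packing achieves that bound: [6,2] [6,2] [5,3] [5] [5] [4,4] → 6 drives.
Excess: 7 − 6 = 1.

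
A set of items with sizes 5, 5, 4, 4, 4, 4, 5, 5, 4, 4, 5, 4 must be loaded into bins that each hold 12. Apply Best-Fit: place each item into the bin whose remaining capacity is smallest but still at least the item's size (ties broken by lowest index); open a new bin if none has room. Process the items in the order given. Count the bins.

5 → bin 1 (remaining 7)
5 → bin 1 (remaining 2)
4 → bin 2 (remaining 8)
4 → bin 2 (remaining 4)
4 → bin 2 (remaining 0)
4 → bin 3 (remaining 8)
5 → bin 3 (remaining 3)
5 → bin 4 (remaining 7)
4 → bin 4 (remaining 3)
4 → bin 5 (remaining 8)
5 → bin 5 (remaining 3)
4 → bin 6 (remaining 8)
Final bins: [5,5] [4,4,4] [4,5] [5,4] [4,5] [4].

6 bins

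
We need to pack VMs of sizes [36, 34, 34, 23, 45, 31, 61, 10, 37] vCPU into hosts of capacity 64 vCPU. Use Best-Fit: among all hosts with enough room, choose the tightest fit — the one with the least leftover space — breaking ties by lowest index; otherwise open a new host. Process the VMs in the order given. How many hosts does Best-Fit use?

7 hosts

Put 36 vCPU in host 1; 28 vCPU remain.
Put 34 vCPU in host 2; 30 vCPU remain.
Put 34 vCPU in host 3; 30 vCPU remain.
Put 23 vCPU in host 1; 5 vCPU remain.
Put 45 vCPU in host 4; 19 vCPU remain.
Put 31 vCPU in host 5; 33 vCPU remain.
Put 61 vCPU in host 6; 3 vCPU remain.
Put 10 vCPU in host 4; 9 vCPU remain.
Put 37 vCPU in host 7; 27 vCPU remain.
Final hosts: [36,23] [34] [34] [45,10] [31] [61] [37].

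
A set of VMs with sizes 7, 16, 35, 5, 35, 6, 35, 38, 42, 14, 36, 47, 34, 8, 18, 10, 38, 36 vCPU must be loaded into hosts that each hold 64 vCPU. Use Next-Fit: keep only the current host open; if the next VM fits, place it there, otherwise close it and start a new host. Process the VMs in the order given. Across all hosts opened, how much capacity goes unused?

180

host 1: place 7 vCPU, 57 vCPU left
host 1: place 16 vCPU, 41 vCPU left
host 1: place 35 vCPU, 6 vCPU left
host 1: place 5 vCPU, 1 vCPU left
host 2: place 35 vCPU, 29 vCPU left
host 2: place 6 vCPU, 23 vCPU left
host 3: place 35 vCPU, 29 vCPU left
host 4: place 38 vCPU, 26 vCPU left
host 5: place 42 vCPU, 22 vCPU left
host 5: place 14 vCPU, 8 vCPU left
host 6: place 36 vCPU, 28 vCPU left
host 7: place 47 vCPU, 17 vCPU left
host 8: place 34 vCPU, 30 vCPU left
host 8: place 8 vCPU, 22 vCPU left
host 8: place 18 vCPU, 4 vCPU left
host 9: place 10 vCPU, 54 vCPU left
host 9: place 38 vCPU, 16 vCPU left
host 10: place 36 vCPU, 28 vCPU left
10 hosts × 64 vCPU = 640 vCPU; used 460 vCPU; unused 180 vCPU.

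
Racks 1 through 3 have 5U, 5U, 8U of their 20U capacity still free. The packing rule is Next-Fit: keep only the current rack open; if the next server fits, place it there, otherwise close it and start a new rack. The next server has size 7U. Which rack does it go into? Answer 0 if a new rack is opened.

Next-Fit only looks at rack 3, which has 8U free.
7U fits there.

3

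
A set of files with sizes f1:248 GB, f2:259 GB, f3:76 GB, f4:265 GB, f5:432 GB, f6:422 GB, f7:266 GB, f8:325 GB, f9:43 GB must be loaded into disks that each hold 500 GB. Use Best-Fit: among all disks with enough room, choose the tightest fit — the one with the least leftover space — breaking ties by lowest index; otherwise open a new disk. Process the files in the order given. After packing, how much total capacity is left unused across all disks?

1164

Put f1 (248 GB) in disk 1; 252 GB remain.
Put f2 (259 GB) in disk 2; 241 GB remain.
Put f3 (76 GB) in disk 2; 165 GB remain.
Put f4 (265 GB) in disk 3; 235 GB remain.
Put f5 (432 GB) in disk 4; 68 GB remain.
Put f6 (422 GB) in disk 5; 78 GB remain.
Put f7 (266 GB) in disk 6; 234 GB remain.
Put f8 (325 GB) in disk 7; 175 GB remain.
Put f9 (43 GB) in disk 4; 25 GB remain.
7 disks × 500 GB = 3500 GB; used 2336 GB; unused 1164 GB.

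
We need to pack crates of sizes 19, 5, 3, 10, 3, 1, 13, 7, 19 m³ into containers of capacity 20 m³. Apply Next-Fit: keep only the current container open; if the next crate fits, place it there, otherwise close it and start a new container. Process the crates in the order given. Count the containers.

5 containers

container 1: place 19 m³, 1 m³ left
container 2: place 5 m³, 15 m³ left
container 2: place 3 m³, 12 m³ left
container 2: place 10 m³, 2 m³ left
container 3: place 3 m³, 17 m³ left
container 3: place 1 m³, 16 m³ left
container 3: place 13 m³, 3 m³ left
container 4: place 7 m³, 13 m³ left
container 5: place 19 m³, 1 m³ left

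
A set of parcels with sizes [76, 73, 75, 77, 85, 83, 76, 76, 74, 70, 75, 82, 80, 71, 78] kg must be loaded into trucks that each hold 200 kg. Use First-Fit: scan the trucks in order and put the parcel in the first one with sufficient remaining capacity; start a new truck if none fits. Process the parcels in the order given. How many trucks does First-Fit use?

8 trucks

truck 1: place 76 kg, 124 kg left
truck 1: place 73 kg, 51 kg left
truck 2: place 75 kg, 125 kg left
truck 2: place 77 kg, 48 kg left
truck 3: place 85 kg, 115 kg left
truck 3: place 83 kg, 32 kg left
truck 4: place 76 kg, 124 kg left
truck 4: place 76 kg, 48 kg left
truck 5: place 74 kg, 126 kg left
truck 5: place 70 kg, 56 kg left
truck 6: place 75 kg, 125 kg left
truck 6: place 82 kg, 43 kg left
truck 7: place 80 kg, 120 kg left
truck 7: place 71 kg, 49 kg left
truck 8: place 78 kg, 122 kg left
Final trucks: [76,73] [75,77] [85,83] [76,76] [74,70] [75,82] [80,71] [78].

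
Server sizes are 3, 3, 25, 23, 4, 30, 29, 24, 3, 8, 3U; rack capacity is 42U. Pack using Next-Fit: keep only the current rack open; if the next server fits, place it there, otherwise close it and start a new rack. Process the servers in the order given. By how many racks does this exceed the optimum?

Next-Fit: [3,3,25] [23,4] [30] [29] [24,3,8,3] → 5 racks.
5 servers exceed 21U (half the capacity), and no two of those can share a rack, so at least 5 racks are needed.
So 5 is already optimal.

0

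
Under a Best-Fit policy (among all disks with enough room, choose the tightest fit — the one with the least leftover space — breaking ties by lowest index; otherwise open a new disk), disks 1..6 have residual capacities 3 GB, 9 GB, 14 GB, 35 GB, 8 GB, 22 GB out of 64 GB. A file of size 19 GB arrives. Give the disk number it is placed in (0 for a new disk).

6

Disks with room: disk 4 (35 GB), disk 6 (22 GB).
Tightest fit is disk 6 with 22 GB free.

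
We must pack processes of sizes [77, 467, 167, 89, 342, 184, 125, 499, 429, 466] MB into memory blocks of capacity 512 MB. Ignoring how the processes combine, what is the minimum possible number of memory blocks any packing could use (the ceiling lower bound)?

Total size = 77 + 467 + 167 + 89 + 342 + 184 + 125 + 499 + 429 + 466 = 2845 MB.
⌈2845 / 512⌉ = 6.

6 memory blocks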